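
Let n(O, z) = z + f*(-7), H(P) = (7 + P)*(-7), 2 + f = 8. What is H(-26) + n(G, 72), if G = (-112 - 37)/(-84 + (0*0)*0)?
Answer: 163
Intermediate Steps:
f = 6 (f = -2 + 8 = 6)
H(P) = -49 - 7*P
G = 149/84 (G = -149/(-84 + 0*0) = -149/(-84 + 0) = -149/(-84) = -149*(-1/84) = 149/84 ≈ 1.7738)
n(O, z) = -42 + z (n(O, z) = z + 6*(-7) = z - 42 = -42 + z)
H(-26) + n(G, 72) = (-49 - 7*(-26)) + (-42 + 72) = (-49 + 182) + 30 = 133 + 30 = 163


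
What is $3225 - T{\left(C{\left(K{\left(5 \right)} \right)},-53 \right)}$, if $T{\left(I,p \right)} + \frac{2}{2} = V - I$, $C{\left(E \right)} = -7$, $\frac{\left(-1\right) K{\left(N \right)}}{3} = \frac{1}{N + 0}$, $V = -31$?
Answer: $3250$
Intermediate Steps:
$K{\left(N \right)} = - \frac{3}{N}$ ($K{\left(N \right)} = - \frac{3}{N + 0} = - \frac{3}{N}$)
$T{\left(I,p \right)} = -32 - I$ ($T{\left(I,p \right)} = -1 - \left(31 + I\right) = -32 - I$)
$3225 - T{\left(C{\left(K{\left(5 \right)} \right)},-53 \right)} = 3225 - \left(-32 - -7\right) = 3225 - \left(-32 + 7\right) = 3225 - -25 = 3225 + 25 = 3250$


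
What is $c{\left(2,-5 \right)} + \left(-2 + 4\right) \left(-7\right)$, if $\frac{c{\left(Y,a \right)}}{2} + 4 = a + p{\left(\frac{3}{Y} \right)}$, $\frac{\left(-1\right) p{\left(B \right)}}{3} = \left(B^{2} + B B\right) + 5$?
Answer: $-89$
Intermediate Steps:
$p{\left(B \right)} = -15 - 6 B^{2}$ ($p{\left(B \right)} = - 3 \left(\left(B^{2} + B B\right) + 5\right) = - 3 \left(\left(B^{2} + B^{2}\right) + 5\right) = - 3 \left(2 B^{2} + 5\right) = - 3 \left(5 + 2 B^{2}\right) = -15 - 6 B^{2}$)
$c{\left(Y,a \right)} = -38 - \frac{108}{Y^{2}} + 2 a$ ($c{\left(Y,a \right)} = -8 + 2 \left(a - \left(15 + 6 \left(\frac{3}{Y}\right)^{2}\right)\right) = -8 + 2 \left(a - \left(15 + 6 \frac{9}{Y^{2}}\right)\right) = -8 + 2 \left(a - \left(15 + \frac{54}{Y^{2}}\right)\right) = -8 + 2 \left(-15 + a - \frac{54}{Y^{2}}\right) = -8 - \left(30 - 2 a + \frac{108}{Y^{2}}\right) = -38 - \frac{108}{Y^{2}} + 2 a$)
$c{\left(2,-5 \right)} + \left(-2 + 4\right) \left(-7\right) = \left(-38 - \frac{108}{4} + 2 \left(-5\right)\right) + \left(-2 + 4\right) \left(-7\right) = \left(-38 - 27 - 10\right) + 2 \left(-7\right) = \left(-38 - 27 - 10\right) - 14 = -75 - 14 = -89$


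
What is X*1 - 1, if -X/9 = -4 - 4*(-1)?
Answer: -1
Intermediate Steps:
X = 0 (X = -9*(-4 - 4*(-1)) = -9*(-4 + 4) = -9*0 = 0)
X*1 - 1 = 0*1 - 1 = 0 - 1 = -1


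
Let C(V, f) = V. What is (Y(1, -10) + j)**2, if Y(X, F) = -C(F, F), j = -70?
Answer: 3600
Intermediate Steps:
Y(X, F) = -F
(Y(1, -10) + j)**2 = (-1*(-10) - 70)**2 = (10 - 70)**2 = (-60)**2 = 3600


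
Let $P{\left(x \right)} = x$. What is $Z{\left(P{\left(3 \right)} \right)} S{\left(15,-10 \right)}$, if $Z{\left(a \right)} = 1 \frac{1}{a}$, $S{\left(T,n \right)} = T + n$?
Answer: $\frac{5}{3} \approx 1.6667$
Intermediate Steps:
$Z{\left(a \right)} = \frac{1}{a}$
$Z{\left(P{\left(3 \right)} \right)} S{\left(15,-10 \right)} = \frac{15 - 10}{3} = \frac{1}{3} \cdot 5 = \frac{5}{3}$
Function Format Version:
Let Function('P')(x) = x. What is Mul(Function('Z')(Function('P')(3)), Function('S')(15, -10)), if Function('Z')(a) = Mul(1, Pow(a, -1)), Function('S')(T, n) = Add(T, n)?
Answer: Rational(5, 3) ≈ 1.6667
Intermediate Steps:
Function('Z')(a) = Pow(a, -1)
Mul(Function('Z')(Function('P')(3)), Function('S')(15, -10)) = Mul(Pow(3, -1), Add(15, -10)) = Mul(Rational(1, 3), 5) = Rational(5, 3)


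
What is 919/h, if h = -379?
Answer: -919/379 ≈ -2.4248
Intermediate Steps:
919/h = 919/(-379) = 919*(-1/379) = -919/379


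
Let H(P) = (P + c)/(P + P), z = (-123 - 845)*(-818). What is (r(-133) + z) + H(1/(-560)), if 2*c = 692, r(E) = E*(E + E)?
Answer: 1460645/2 ≈ 7.3032e+5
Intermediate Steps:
r(E) = 2*E² (r(E) = E*(2*E) = 2*E²)
z = 791824 (z = -968*(-818) = 791824)
c = 346 (c = (½)*692 = 346)
H(P) = (346 + P)/(2*P) (H(P) = (P + 346)/(P + P) = (346 + P)/((2*P)) = (346 + P)*(1/(2*P)) = (346 + P)/(2*P))
(r(-133) + z) + H(1/(-560)) = (2*(-133)² + 791824) + (346 + 1/(-560))/(2*(1/(-560))) = (2*17689 + 791824) + (346 - 1/560)/(2*(-1/560)) = (35378 + 791824) + (½)*(-560)*(193759/560) = 827202 - 193759/2 = 1460645/2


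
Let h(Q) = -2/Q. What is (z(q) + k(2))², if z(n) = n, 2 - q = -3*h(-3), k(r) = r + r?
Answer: 64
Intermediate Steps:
k(r) = 2*r
q = 4 (q = 2 - (-3)*(-2/(-3)) = 2 - (-3)*(-2*(-⅓)) = 2 - (-3)*2/3 = 2 - 1*(-2) = 2 + 2 = 4)
(z(q) + k(2))² = (4 + 2*2)² = (4 + 4)² = 8² = 64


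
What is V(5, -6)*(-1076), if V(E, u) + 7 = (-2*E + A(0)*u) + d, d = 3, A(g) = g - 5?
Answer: -17216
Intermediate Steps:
A(g) = -5 + g
V(E, u) = -4 - 5*u - 2*E (V(E, u) = -7 + ((-2*E + (-5 + 0)*u) + 3) = -7 + ((-2*E - 5*u) + 3) = -7 + ((-5*u - 2*E) + 3) = -7 + (3 - 5*u - 2*E) = -4 - 5*u - 2*E)
V(5, -6)*(-1076) = (-4 - 5*(-6) - 2*5)*(-1076) = (-4 + 30 - 10)*(-1076) = 16*(-1076) = -17216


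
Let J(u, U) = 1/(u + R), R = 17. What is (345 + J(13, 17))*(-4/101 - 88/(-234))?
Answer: 20577788/177255 ≈ 116.09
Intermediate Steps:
J(u, U) = 1/(17 + u) (J(u, U) = 1/(u + 17) = 1/(17 + u))
(345 + J(13, 17))*(-4/101 - 88/(-234)) = (345 + 1/(17 + 13))*(-4/101 - 88/(-234)) = (345 + 1/30)*(-4*1/101 - 88*(-1/234)) = (345 + 1/30)*(-4/101 + 44/117) = (10351/30)*(3976/11817) = 20577788/177255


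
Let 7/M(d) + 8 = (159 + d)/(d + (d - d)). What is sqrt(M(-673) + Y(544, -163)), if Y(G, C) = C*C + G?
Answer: sqrt(643013367130)/4870 ≈ 164.66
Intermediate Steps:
Y(G, C) = G + C**2 (Y(G, C) = C**2 + G = G + C**2)
M(d) = 7/(-8 + (159 + d)/d) (M(d) = 7/(-8 + (159 + d)/(d + (d - d))) = 7/(-8 + (159 + d)/(d + 0)) = 7/(-8 + (159 + d)/d))
sqrt(M(-673) + Y(544, -163)) = sqrt(-7*(-673)/(-159 + 7*(-673)) + (544 + (-163)**2)) = sqrt(-7*(-673)/(-159 - 4711) + (544 + 26569)) = sqrt(-7*(-673)/(-4870) + 27113) = sqrt(-7*(-673)*(-1/4870) + 27113) = sqrt(-4711/4870 + 27113) = sqrt(132035599/4870) = sqrt(643013367130)/4870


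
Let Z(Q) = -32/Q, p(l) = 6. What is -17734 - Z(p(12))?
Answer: -53186/3 ≈ -17729.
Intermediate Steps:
-17734 - Z(p(12)) = -17734 - (-32)/6 = -17734 - 1*(-16/3) = -17734 + 16/3 = -53186/3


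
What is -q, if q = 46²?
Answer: -2116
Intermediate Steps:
q = 2116
-q = -1*2116 = -2116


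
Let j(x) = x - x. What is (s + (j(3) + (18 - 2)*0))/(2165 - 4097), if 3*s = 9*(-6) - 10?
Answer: 16/1449 ≈ 0.011042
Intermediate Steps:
j(x) = 0
s = -64/3 (s = (9*(-6) - 10)/3 = (-54 - 10)/3 = (⅓)*(-64) = -64/3 ≈ -21.333)
(s + (j(3) + (18 - 2)*0))/(2165 - 4097) = (-64/3 + (0 + (18 - 2)*0))/(2165 - 4097) = (-64/3 + (0 + 16*0))/(-1932) = (-64/3 + (0 + 0))*(-1/1932) = (-64/3 + 0)*(-1/1932) = -64/3*(-1/1932) = 16/1449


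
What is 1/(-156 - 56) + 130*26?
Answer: 716559/212 ≈ 3380.0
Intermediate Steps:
1/(-156 - 56) + 130*26 = 1/(-212) + 3380 = -1/212 + 3380 = 716559/212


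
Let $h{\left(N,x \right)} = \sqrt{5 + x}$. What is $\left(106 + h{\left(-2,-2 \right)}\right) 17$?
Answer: $1802 + 17 \sqrt{3} \approx 1831.4$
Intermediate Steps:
$\left(106 + h{\left(-2,-2 \right)}\right) 17 = \left(106 + \sqrt{5 - 2}\right) 17 = \left(106 + \sqrt{3}\right) 17 = 1802 + 17 \sqrt{3}$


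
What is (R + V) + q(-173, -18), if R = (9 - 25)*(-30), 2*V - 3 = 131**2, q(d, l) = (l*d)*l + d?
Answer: -47163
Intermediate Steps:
q(d, l) = d + d*l**2 (q(d, l) = (d*l)*l + d = d*l**2 + d = d + d*l**2)
V = 8582 (V = 3/2 + (1/2)*131**2 = 3/2 + (1/2)*17161 = 3/2 + 17161/2 = 8582)
R = 480 (R = -16*(-30) = 480)
(R + V) + q(-173, -18) = (480 + 8582) - 173*(1 + (-18)**2) = 9062 - 173*(1 + 324) = 9062 - 173*325 = 9062 - 56225 = -47163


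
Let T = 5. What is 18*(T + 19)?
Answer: 432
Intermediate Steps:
18*(T + 19) = 18*(5 + 19) = 18*24 = 432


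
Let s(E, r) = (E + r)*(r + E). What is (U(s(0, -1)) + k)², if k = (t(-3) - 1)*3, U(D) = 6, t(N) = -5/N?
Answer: 64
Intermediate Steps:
s(E, r) = (E + r)² (s(E, r) = (E + r)*(E + r) = (E + r)²)
k = 2 (k = (-5/(-3) - 1)*3 = (-5*(-⅓) - 1)*3 = (5/3 - 1)*3 = (⅔)*3 = 2)
(U(s(0, -1)) + k)² = (6 + 2)² = 8² = 64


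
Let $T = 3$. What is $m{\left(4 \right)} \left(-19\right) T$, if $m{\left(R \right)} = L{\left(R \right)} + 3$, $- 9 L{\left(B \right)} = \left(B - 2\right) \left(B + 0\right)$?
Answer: $- \frac{361}{3} \approx -120.33$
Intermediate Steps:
$L{\left(B \right)} = - \frac{B \left(-2 + B\right)}{9}$ ($L{\left(B \right)} = - \frac{\left(B - 2\right) \left(B + 0\right)}{9} = - \frac{\left(-2 + B\right) B}{9} = - \frac{B \left(-2 + B\right)}{9}$)
$m{\left(R \right)} = 3 + \frac{R \left(2 - R\right)}{9}$ ($m{\left(R \right)} = \frac{R \left(2 - R\right)}{9} + 3 = 3 + \frac{R \left(2 - R\right)}{9}$)
$m{\left(4 \right)} \left(-19\right) T = \left(3 - \frac{4 \left(-2 + 4\right)}{9}\right) \left(-19\right) 3 = \left(3 - \frac{4}{9} \cdot 2\right) \left(-19\right) 3 = \left(3 - \frac{8}{9}\right) \left(-19\right) 3 = \frac{19}{9} \left(-19\right) 3 = \left(- \frac{361}{9}\right) 3 = - \frac{361}{3}$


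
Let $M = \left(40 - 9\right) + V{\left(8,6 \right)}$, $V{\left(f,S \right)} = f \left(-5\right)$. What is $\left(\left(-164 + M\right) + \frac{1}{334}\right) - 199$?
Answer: $- \frac{124247}{334} \approx -372.0$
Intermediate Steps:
$V{\left(f,S \right)} = - 5 f$
$M = -9$ ($M = \left(40 - 9\right) - 40 = 31 - 40 = -9$)
$\left(\left(-164 + M\right) + \frac{1}{334}\right) - 199 = \left(\left(-164 - 9\right) + \frac{1}{334}\right) - 199 = \left(-173 + \frac{1}{334}\right) - 199 = - \frac{57781}{334} - 199 = - \frac{124247}{334}$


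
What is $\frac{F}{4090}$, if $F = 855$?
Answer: $\frac{171}{818} \approx 0.20905$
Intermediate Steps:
$\frac{F}{4090} = \frac{855}{4090} = 855 \cdot \frac{1}{4090} = \frac{171}{818}$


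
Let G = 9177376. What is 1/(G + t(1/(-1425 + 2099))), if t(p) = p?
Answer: 674/6185551425 ≈ 1.0896e-7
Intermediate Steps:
1/(G + t(1/(-1425 + 2099))) = 1/(9177376 + 1/(-1425 + 2099)) = 1/(9177376 + 1/674) = 1/(6185551425/674) = 674/6185551425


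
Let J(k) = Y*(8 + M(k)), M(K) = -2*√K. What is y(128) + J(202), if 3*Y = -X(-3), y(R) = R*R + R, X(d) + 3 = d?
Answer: 16528 - 4*√202 ≈ 16471.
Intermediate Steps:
X(d) = -3 + d
y(R) = R + R² (y(R) = R² + R = R + R²)
Y = 2 (Y = (-(-3 - 3))/3 = (-1*(-6))/3 = (⅓)*6 = 2)
J(k) = 16 - 4*√k (J(k) = 2*(8 - 2*√k) = 16 - 4*√k)
y(128) + J(202) = 128*(1 + 128) + (16 - 4*√202) = 128*129 + (16 - 4*√202) = 16512 + (16 - 4*√202) = 16528 - 4*√202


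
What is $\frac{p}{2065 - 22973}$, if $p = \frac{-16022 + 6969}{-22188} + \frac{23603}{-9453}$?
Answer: $\frac{48680595}{487256674768} \approx 9.9908 \cdot 10^{-5}$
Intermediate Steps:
$p = - \frac{48680595}{23304796}$ ($p = \left(-9053\right) \left(- \frac{1}{22188}\right) + 23603 \left(- \frac{1}{9453}\right) = \frac{9053}{22188} - \frac{23603}{9453} = - \frac{48680595}{23304796} \approx -2.0889$)
$\frac{p}{2065 - 22973} = - \frac{48680595}{23304796 \left(2065 - 22973\right)} = - \frac{48680595}{23304796 \left(-20908\right)} = \left(- \frac{48680595}{23304796}\right) \left(- \frac{1}{20908}\right) = \frac{48680595}{487256674768}$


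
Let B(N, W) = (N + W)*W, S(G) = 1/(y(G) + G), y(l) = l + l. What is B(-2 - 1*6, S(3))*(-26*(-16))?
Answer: -29536/81 ≈ -364.64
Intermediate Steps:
y(l) = 2*l
S(G) = 1/(3*G) (S(G) = 1/(2*G + G) = 1/(3*G))
B(N, W) = W*(N + W)
B(-2 - 1*6, S(3))*(-26*(-16)) = (((⅓)/3)*((-2 - 1*6) + (⅓)/3))*(-26*(-16)) = (((⅓)*(⅓))*((-2 - 6) + (⅓)*(⅓)))*416 = ((-8 + ⅑)/9)*416 = ((⅑)*(-71/9))*416 = -71/81*416 = -29536/81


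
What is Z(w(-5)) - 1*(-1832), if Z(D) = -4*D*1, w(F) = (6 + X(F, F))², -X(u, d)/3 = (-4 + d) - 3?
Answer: -5224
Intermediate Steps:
X(u, d) = 21 - 3*d (X(u, d) = -3*((-4 + d) - 3) = -3*(-7 + d) = 21 - 3*d)
w(F) = (27 - 3*F)² (w(F) = (6 + (21 - 3*F))² = (27 - 3*F)²)
Z(D) = -4*D
Z(w(-5)) - 1*(-1832) = -36*(-9 - 5)² - 1*(-1832) = -36*(-14)² + 1832 = -36*196 + 1832 = -4*1764 + 1832 = -7056 + 1832 = -5224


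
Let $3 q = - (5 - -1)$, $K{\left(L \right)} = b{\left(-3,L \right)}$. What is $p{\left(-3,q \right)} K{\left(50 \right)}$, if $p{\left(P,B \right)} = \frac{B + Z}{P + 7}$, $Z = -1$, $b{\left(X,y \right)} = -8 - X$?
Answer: $\frac{15}{4} \approx 3.75$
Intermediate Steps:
$K{\left(L \right)} = -5$ ($K{\left(L \right)} = -8 - -3 = -8 + 3 = -5$)
$q = -2$ ($q = \frac{\left(-1\right) \left(5 - -1\right)}{3} = \frac{\left(-1\right) \left(5 + 1\right)}{3} = \frac{\left(-1\right) 6}{3} = \frac{1}{3} \left(-6\right) = -2$)
$p{\left(P,B \right)} = \frac{-1 + B}{7 + P}$ ($p{\left(P,B \right)} = \frac{B - 1}{P + 7} = \frac{-1 + B}{7 + P}$)
$p{\left(-3,q \right)} K{\left(50 \right)} = \frac{-1 - 2}{7 - 3} \left(-5\right) = \frac{1}{4} \left(-3\right) \left(-5\right) = \left(- \frac{3}{4}\right) \left(-5\right) = \frac{15}{4}$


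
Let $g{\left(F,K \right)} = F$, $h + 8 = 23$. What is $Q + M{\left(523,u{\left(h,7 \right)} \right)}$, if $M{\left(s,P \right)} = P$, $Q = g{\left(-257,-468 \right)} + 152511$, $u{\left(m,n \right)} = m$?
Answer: $152269$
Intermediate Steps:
$h = 15$ ($h = -8 + 23 = 15$)
$Q = 152254$ ($Q = -257 + 152511 = 152254$)
$Q + M{\left(523,u{\left(h,7 \right)} \right)} = 152254 + 15 = 152269$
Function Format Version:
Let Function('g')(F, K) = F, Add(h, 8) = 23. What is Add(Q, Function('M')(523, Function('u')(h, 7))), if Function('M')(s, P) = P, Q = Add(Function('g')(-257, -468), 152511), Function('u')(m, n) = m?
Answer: 152269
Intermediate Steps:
h = 15 (h = Add(-8, 23) = 15)
Q = 152254 (Q = Add(-257, 152511) = 152254)
Add(Q, Function('M')(523, Function('u')(h, 7))) = Add(152254, 15) = 152269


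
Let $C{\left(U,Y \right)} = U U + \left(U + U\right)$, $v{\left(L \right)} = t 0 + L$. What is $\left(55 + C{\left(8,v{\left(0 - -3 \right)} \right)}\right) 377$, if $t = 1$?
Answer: $50895$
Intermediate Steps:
$v{\left(L \right)} = L$ ($v{\left(L \right)} = 1 \cdot 0 + L = 0 + L = L$)
$C{\left(U,Y \right)} = U^{2} + 2 U$
$\left(55 + C{\left(8,v{\left(0 - -3 \right)} \right)}\right) 377 = \left(55 + 8 \left(2 + 8\right)\right) 377 = \left(55 + 8 \cdot 10\right) 377 = \left(55 + 80\right) 377 = 135 \cdot 377 = 50895$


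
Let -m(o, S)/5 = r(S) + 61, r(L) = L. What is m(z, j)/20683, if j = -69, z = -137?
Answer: 40/20683 ≈ 0.0019340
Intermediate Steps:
m(o, S) = -305 - 5*S (m(o, S) = -5*(S + 61) = -5*(61 + S) = -305 - 5*S)
m(z, j)/20683 = (-305 - 5*(-69))/20683 = (-305 + 345)*(1/20683) = 40*(1/20683) = 40/20683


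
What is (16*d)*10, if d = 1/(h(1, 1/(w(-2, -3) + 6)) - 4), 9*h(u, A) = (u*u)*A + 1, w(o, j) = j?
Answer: -540/13 ≈ -41.538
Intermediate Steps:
h(u, A) = ⅑ + A*u²/9 (h(u, A) = ((u*u)*A + 1)/9 = (u²*A + 1)/9 = (A*u² + 1)/9 = (1 + A*u²)/9 = ⅑ + A*u²/9)
d = -27/104 (d = 1/((⅑ + (⅑)*1²/(-3 + 6)) - 4) = 1/((⅑ + (⅑)*1/3) - 4) = 1/((⅑ + (⅑)*(⅓)*1) - 4) = 1/((⅑ + 1/27) - 4) = 1/(4/27 - 4) = 1/(-104/27) = -27/104 ≈ -0.25962)
(16*d)*10 = (16*(-27/104))*10 = -54/13*10 = -540/13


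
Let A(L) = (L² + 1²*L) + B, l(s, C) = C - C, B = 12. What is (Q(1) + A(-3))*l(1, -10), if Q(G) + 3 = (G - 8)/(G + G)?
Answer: 0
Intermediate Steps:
l(s, C) = 0
Q(G) = -3 + (-8 + G)/(2*G) (Q(G) = -3 + (G - 8)/(G + G) = -3 + (-8 + G)/((2*G)) = -3 + (-8 + G)*(1/(2*G)) = -3 + (-8 + G)/(2*G))
A(L) = 12 + L + L² (A(L) = (L² + 1²*L) + 12 = (L² + 1*L) + 12 = (L² + L) + 12 = (L + L²) + 12 = 12 + L + L²)
(Q(1) + A(-3))*l(1, -10) = ((-5/2 - 4/1) + (12 - 3 + (-3)²))*0 = ((-5/2 - 4*1) + (12 - 3 + 9))*0 = ((-5/2 - 4) + 18)*0 = (-13/2 + 18)*0 = (23/2)*0 = 0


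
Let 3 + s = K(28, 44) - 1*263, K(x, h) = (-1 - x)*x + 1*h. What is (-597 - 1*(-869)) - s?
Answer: 1306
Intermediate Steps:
K(x, h) = h + x*(-1 - x) (K(x, h) = x*(-1 - x) + h = h + x*(-1 - x))
s = -1034 (s = -3 + ((44 - 1*28 - 1*28²) - 1*263) = -3 + ((44 - 28 - 1*784) - 263) = -3 + ((44 - 28 - 784) - 263) = -3 + (-768 - 263) = -3 - 1031 = -1034)
(-597 - 1*(-869)) - s = (-597 - 1*(-869)) - 1*(-1034) = (-597 + 869) + 1034 = 272 + 1034 = 1306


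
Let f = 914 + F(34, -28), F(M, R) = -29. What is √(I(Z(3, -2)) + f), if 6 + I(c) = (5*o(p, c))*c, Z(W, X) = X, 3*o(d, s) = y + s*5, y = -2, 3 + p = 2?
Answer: √919 ≈ 30.315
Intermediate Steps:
p = -1 (p = -3 + 2 = -1)
o(d, s) = -⅔ + 5*s/3 (o(d, s) = (-2 + s*5)/3 = (-2 + 5*s)/3 = -⅔ + 5*s/3)
I(c) = -6 + c*(-10/3 + 25*c/3) (I(c) = -6 + (5*(-⅔ + 5*c/3))*c = -6 + (-10/3 + 25*c/3)*c = -6 + c*(-10/3 + 25*c/3))
f = 885 (f = 914 - 29 = 885)
√(I(Z(3, -2)) + f) = √((-6 + (5/3)*(-2)*(-2 + 5*(-2))) + 885) = √((-6 + (5/3)*(-2)*(-2 - 10)) + 885) = √((-6 + (5/3)*(-2)*(-12)) + 885) = √((-6 + 40) + 885) = √(34 + 885) = √919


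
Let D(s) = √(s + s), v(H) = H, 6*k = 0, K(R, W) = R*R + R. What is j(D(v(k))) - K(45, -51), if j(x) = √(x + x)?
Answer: -2070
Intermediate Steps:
K(R, W) = R + R² (K(R, W) = R² + R = R + R²)
k = 0 (k = (⅙)*0 = 0)
D(s) = √2*√s (D(s) = √(2*s) = √2*√s)
j(x) = √2*√x (j(x) = √(2*x) = √2*√x)
j(D(v(k))) - K(45, -51) = √2*√(√2*√0) - 45*(1 + 45) = √2*√(√2*0) - 45*46 = √2*√0 - 1*2070 = √2*0 - 2070 = 0 - 2070 = -2070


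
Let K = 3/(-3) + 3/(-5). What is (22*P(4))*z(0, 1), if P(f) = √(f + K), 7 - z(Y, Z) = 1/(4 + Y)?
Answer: 297*√15/5 ≈ 230.06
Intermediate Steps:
z(Y, Z) = 7 - 1/(4 + Y)
K = -8/5 (K = 3*(-⅓) + 3*(-⅕) = -1 - ⅗ = -8/5 ≈ -1.6000)
P(f) = √(-8/5 + f) (P(f) = √(f - 8/5) = √(-8/5 + f))
(22*P(4))*z(0, 1) = (22*(√(-40 + 25*4)/5))*((27 + 7*0)/(4 + 0)) = (22*(√(-40 + 100)/5))*((27 + 0)/4) = (22*(√60/5))*((¼)*27) = (22*((2*√15)/5))*(27/4) = (22*(2*√15/5))*(27/4) = (44*√15/5)*(27/4) = 297*√15/5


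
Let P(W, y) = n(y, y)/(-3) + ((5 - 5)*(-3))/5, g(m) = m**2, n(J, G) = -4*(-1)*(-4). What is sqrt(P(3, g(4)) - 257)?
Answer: I*sqrt(2265)/3 ≈ 15.864*I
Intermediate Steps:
n(J, G) = -16 (n(J, G) = 4*(-4) = -16)
P(W, y) = 16/3 (P(W, y) = -16/(-3) + ((5 - 5)*(-3))/5 = -16*(-1/3) + (0*(-3))*(1/5) = 16/3 + 0*(1/5) = 16/3 + 0 = 16/3)
sqrt(P(3, g(4)) - 257) = sqrt(16/3 - 257) = sqrt(-755/3) = I*sqrt(2265)/3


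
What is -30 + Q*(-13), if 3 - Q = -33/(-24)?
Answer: -409/8 ≈ -51.125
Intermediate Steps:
Q = 13/8 (Q = 3 - (-33)/(-24) = 3 - (-33)*(-1)/24 = 3 - 1*11/8 = 3 - 11/8 = 13/8 ≈ 1.6250)
-30 + Q*(-13) = -30 + (13/8)*(-13) = -30 - 169/8 = -409/8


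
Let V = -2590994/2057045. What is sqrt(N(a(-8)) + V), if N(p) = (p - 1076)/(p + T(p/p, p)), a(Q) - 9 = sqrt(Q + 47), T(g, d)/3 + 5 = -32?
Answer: sqrt(3971301511092215 + 1098357120705*sqrt(39))/(2057045*sqrt(102 - sqrt(39))) ≈ 3.1334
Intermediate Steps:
T(g, d) = -111 (T(g, d) = -15 + 3*(-32) = -15 - 96 = -111)
a(Q) = 9 + sqrt(47 + Q) (a(Q) = 9 + sqrt(Q + 47) = 9 + sqrt(47 + Q))
V = -2590994/2057045 (V = -2590994*1/2057045 = -2590994/2057045 ≈ -1.2596)
N(p) = (-1076 + p)/(-111 + p) (N(p) = (p - 1076)/(p - 111) = (-1076 + p)/(-111 + p))
sqrt(N(a(-8)) + V) = sqrt((-1076 + (9 + sqrt(47 - 8)))/(-111 + (9 + sqrt(47 - 8))) - 2590994/2057045) = sqrt((-1076 + (9 + sqrt(39)))/(-111 + (9 + sqrt(39))) - 2590994/2057045) = sqrt((-1067 + sqrt(39))/(-102 + sqrt(39)) - 2590994/2057045) = sqrt(-2590994/2057045 + (-1067 + sqrt(39))/(-102 + sqrt(39)))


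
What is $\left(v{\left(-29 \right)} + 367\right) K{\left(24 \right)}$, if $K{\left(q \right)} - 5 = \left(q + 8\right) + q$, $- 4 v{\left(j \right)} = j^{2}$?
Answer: $\frac{38247}{4} \approx 9561.8$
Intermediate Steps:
$v{\left(j \right)} = - \frac{j^{2}}{4}$
$K{\left(q \right)} = 13 + 2 q$ ($K{\left(q \right)} = 5 + \left(\left(q + 8\right) + q\right) = 5 + \left(\left(8 + q\right) + q\right) = 5 + \left(8 + 2 q\right) = 13 + 2 q$)
$\left(v{\left(-29 \right)} + 367\right) K{\left(24 \right)} = \left(- \frac{\left(-29\right)^{2}}{4} + 367\right) \left(13 + 2 \cdot 24\right) = \left(\left(- \frac{1}{4}\right) 841 + 367\right) \left(13 + 48\right) = \left(- \frac{841}{4} + 367\right) 61 = \frac{627}{4} \cdot 61 = \frac{38247}{4}$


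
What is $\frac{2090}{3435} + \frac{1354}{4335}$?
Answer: $\frac{304692}{330905} \approx 0.92078$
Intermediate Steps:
$\frac{2090}{3435} + \frac{1354}{4335} = 2090 \cdot \frac{1}{3435} + 1354 \cdot \frac{1}{4335} = \frac{418}{687} + \frac{1354}{4335} = \frac{304692}{330905}$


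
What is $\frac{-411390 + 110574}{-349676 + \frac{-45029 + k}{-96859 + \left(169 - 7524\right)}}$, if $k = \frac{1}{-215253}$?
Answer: $\frac{3374008830765936}{3922026933601327} \approx 0.86027$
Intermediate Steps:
$k = - \frac{1}{215253} \approx -4.6457 \cdot 10^{-6}$
$\frac{-411390 + 110574}{-349676 + \frac{-45029 + k}{-96859 + \left(169 - 7524\right)}} = \frac{-411390 + 110574}{-349676 + \frac{-45029 - \frac{1}{215253}}{-96859 + \left(169 - 7524\right)}} = - \frac{300816}{-349676 - \frac{9692627338}{215253 \left(-96859 + \left(169 - 7524\right)\right)}} = - \frac{300816}{-349676 - \frac{9692627338}{215253 \left(-96859 - 7355\right)}} = - \frac{300816}{-349676 - \frac{9692627338}{215253 \left(-104214\right)}} = - \frac{300816}{-349676 - - \frac{4846313669}{11216188071}} = - \frac{300816}{-349676 + \frac{4846313669}{11216188071}} = - \frac{300816}{- \frac{3922026933601327}{11216188071}} = \left(-300816\right) \left(- \frac{11216188071}{3922026933601327}\right) = \frac{3374008830765936}{3922026933601327}$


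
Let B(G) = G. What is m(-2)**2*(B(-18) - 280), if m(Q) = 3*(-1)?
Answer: -2682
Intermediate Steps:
m(Q) = -3
m(-2)**2*(B(-18) - 280) = (-3)**2*(-18 - 280) = 9*(-298) = -2682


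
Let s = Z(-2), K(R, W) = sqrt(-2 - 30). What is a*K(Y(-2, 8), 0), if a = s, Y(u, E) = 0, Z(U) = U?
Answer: -8*I*sqrt(2) ≈ -11.314*I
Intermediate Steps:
K(R, W) = 4*I*sqrt(2) (K(R, W) = sqrt(-32) = 4*I*sqrt(2))
s = -2
a = -2
a*K(Y(-2, 8), 0) = -8*I*sqrt(2)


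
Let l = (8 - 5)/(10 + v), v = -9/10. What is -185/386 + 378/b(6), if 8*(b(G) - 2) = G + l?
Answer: 6615319/49022 ≈ 134.95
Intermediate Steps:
v = -9/10 (v = -9*⅒ = -9/10 ≈ -0.90000)
l = 30/91 (l = (8 - 5)/(10 - 9/10) = 3/(91/10) = 3*(10/91) = 30/91 ≈ 0.32967)
b(G) = 743/364 + G/8 (b(G) = 2 + (G + 30/91)/8 = 2 + (30/91 + G)/8 = 2 + (15/364 + G/8) = 743/364 + G/8)
-185/386 + 378/b(6) = -185/386 + 378/(743/364 + (⅛)*6) = -185*1/386 + 378/(743/364 + ¾) = -185/386 + 378/(254/91) = -185/386 + 378*(91/254) = -185/386 + 17199/127 = 6615319/49022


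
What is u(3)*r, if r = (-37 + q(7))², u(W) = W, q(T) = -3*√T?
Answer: 4296 + 666*√7 ≈ 6058.1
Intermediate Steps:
r = (-37 - 3*√7)² ≈ 2019.4
u(3)*r = 3*(1432 + 222*√7) = 4296 + 666*√7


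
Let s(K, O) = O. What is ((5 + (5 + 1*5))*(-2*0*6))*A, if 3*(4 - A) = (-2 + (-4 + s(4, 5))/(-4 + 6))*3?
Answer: 0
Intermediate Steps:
A = 11/2 (A = 4 - (-2 + (-4 + 5)/(-4 + 6))*3/3 = 4 - (-2 + 1/2)*3/3 = 4 - (-2 + 1*(½))*3/3 = 4 - (-2 + ½)*3/3 = 4 - (-1)*3/2 = 4 - ⅓*(-9/2) = 4 + 3/2 = 11/2 ≈ 5.5000)
((5 + (5 + 1*5))*(-2*0*6))*A = ((5 + (5 + 1*5))*(-2*0*6))*(11/2) = ((5 + (5 + 5))*(0*6))*(11/2) = ((5 + 10)*0)*(11/2) = (15*0)*(11/2) = 0*(11/2) = 0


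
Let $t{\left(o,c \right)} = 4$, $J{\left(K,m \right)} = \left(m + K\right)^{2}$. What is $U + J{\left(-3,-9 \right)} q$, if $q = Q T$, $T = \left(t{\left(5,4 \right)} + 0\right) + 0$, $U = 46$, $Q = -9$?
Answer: $-5138$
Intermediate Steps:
$J{\left(K,m \right)} = \left(K + m\right)^{2}$
$T = 4$ ($T = \left(4 + 0\right) + 0 = 4 + 0 = 4$)
$q = -36$ ($q = \left(-9\right) 4 = -36$)
$U + J{\left(-3,-9 \right)} q = 46 + \left(-3 - 9\right)^{2} \left(-36\right) = 46 + \left(-12\right)^{2} \left(-36\right) = 46 + 144 \left(-36\right) = 46 - 5184 = -5138$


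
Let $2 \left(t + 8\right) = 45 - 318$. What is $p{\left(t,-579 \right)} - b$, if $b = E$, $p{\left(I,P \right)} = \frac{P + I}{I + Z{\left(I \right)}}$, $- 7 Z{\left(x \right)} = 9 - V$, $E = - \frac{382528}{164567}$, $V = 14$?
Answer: $\frac{2436928007}{331273371} \approx 7.3562$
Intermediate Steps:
$t = - \frac{289}{2}$ ($t = -8 + \frac{45 - 318}{2} = -8 + \frac{1}{2} \left(-273\right) = -8 - \frac{273}{2} = - \frac{289}{2} \approx -144.5$)
$E = - \frac{382528}{164567}$ ($E = \left(-382528\right) \frac{1}{164567} = - \frac{382528}{164567} \approx -2.3245$)
$Z{\left(x \right)} = \frac{5}{7}$ ($Z{\left(x \right)} = - \frac{9 - 14}{7} = \left(- \frac{1}{7}\right) \left(-5\right) = \frac{5}{7}$)
$p{\left(I,P \right)} = \frac{I + P}{\frac{5}{7} + I}$ ($p{\left(I,P \right)} = \frac{P + I}{I + \frac{5}{7}} = \frac{I + P}{\frac{5}{7} + I}$)
$b = - \frac{382528}{164567} \approx -2.3245$
$p{\left(t,-579 \right)} - b = \frac{7 \left(- \frac{289}{2} - 579\right)}{5 + 7 \left(- \frac{289}{2}\right)} - - \frac{382528}{164567} = 7 \frac{1}{5 - \frac{2023}{2}} \left(- \frac{1447}{2}\right) + \frac{382528}{164567} = 7 \frac{1}{- \frac{2013}{2}} \left(- \frac{1447}{2}\right) + \frac{382528}{164567} = 7 \left(- \frac{2}{2013}\right) \left(- \frac{1447}{2}\right) + \frac{382528}{164567} = \frac{10129}{2013} + \frac{382528}{164567} = \frac{2436928007}{331273371}$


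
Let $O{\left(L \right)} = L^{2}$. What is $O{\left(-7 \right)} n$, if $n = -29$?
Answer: $-1421$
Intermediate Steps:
$O{\left(-7 \right)} n = \left(-7\right)^{2} \left(-29\right) = 49 \left(-29\right) = -1421$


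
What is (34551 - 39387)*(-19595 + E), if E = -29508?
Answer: 237462108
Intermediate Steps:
(34551 - 39387)*(-19595 + E) = (34551 - 39387)*(-19595 - 29508) = -4836*(-49103) = 237462108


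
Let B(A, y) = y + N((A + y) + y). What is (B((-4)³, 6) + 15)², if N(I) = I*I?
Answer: 7425625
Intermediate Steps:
N(I) = I²
B(A, y) = y + (A + 2*y)² (B(A, y) = y + ((A + y) + y)² = y + (A + 2*y)²)
(B((-4)³, 6) + 15)² = ((6 + ((-4)³ + 2*6)²) + 15)² = ((6 + (-64 + 12)²) + 15)² = ((6 + (-52)²) + 15)² = ((6 + 2704) + 15)² = (2710 + 15)² = 2725² = 7425625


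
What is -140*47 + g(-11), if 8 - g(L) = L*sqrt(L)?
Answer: -6572 + 11*I*sqrt(11) ≈ -6572.0 + 36.483*I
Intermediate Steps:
g(L) = 8 - L**(3/2) (g(L) = 8 - L*sqrt(L) = 8 - L**(3/2))
-140*47 + g(-11) = -140*47 + (8 - (-11)**(3/2)) = -6580 + (8 - (-11)*I*sqrt(11)) = -6580 + (8 + 11*I*sqrt(11)) = -6572 + 11*I*sqrt(11)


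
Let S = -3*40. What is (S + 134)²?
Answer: 196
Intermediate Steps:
S = -120
(S + 134)² = (-120 + 134)² = 14² = 196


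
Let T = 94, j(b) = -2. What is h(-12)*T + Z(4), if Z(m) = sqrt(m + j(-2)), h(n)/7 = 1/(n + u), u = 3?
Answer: -658/9 + sqrt(2) ≈ -71.697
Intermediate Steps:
h(n) = 7/(3 + n) (h(n) = 7/(n + 3) = 7/(3 + n))
Z(m) = sqrt(-2 + m) (Z(m) = sqrt(m - 2) = sqrt(-2 + m))
h(-12)*T + Z(4) = (7/(3 - 12))*94 + sqrt(-2 + 4) = (7/(-9))*94 + sqrt(2) = (7*(-1/9))*94 + sqrt(2) = -7/9*94 + sqrt(2) = -658/9 + sqrt(2)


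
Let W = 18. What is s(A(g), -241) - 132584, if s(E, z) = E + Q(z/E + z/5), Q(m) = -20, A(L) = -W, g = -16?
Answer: -132622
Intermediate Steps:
A(L) = -18 (A(L) = -1*18 = -18)
s(E, z) = -20 + E (s(E, z) = E - 20 = -20 + E)
s(A(g), -241) - 132584 = (-20 - 18) - 132584 = -38 - 132584 = -132622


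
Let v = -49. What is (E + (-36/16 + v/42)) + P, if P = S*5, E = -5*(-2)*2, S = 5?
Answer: 499/12 ≈ 41.583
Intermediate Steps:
E = 20 (E = 10*2 = 20)
P = 25 (P = 5*5 = 25)
(E + (-36/16 + v/42)) + P = (20 + (-36/16 - 49/42)) + 25 = (20 + (-36*1/16 - 49*1/42)) + 25 = (20 + (-9/4 - 7/6)) + 25 = (20 - 41/12) + 25 = 199/12 + 25 = 499/12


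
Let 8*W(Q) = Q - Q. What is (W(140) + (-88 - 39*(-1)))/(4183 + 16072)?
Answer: -49/20255 ≈ -0.0024192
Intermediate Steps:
W(Q) = 0 (W(Q) = (Q - Q)/8 = (⅛)*0 = 0)
(W(140) + (-88 - 39*(-1)))/(4183 + 16072) = (0 + (-88 - 39*(-1)))/(4183 + 16072) = (0 + (-88 + 39))/20255 = (0 - 49)*(1/20255) = -49*1/20255 = -49/20255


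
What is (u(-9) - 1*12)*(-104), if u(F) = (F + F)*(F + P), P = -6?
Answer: -26832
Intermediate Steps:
u(F) = 2*F*(-6 + F) (u(F) = (F + F)*(F - 6) = (2*F)*(-6 + F) = 2*F*(-6 + F))
(u(-9) - 1*12)*(-104) = (2*(-9)*(-6 - 9) - 1*12)*(-104) = (2*(-9)*(-15) - 12)*(-104) = (270 - 12)*(-104) = 258*(-104) = -26832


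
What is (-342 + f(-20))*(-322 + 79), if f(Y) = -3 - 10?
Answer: 86265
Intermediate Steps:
f(Y) = -13
(-342 + f(-20))*(-322 + 79) = (-342 - 13)*(-322 + 79) = -355*(-243) = 86265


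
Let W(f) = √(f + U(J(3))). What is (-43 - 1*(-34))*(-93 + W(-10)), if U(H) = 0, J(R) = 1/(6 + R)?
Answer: 837 - 9*I*√10 ≈ 837.0 - 28.461*I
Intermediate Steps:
W(f) = √f (W(f) = √(f + 0) = √f)
(-43 - 1*(-34))*(-93 + W(-10)) = (-43 - 1*(-34))*(-93 + √(-10)) = (-43 + 34)*(-93 + I*√10) = -9*(-93 + I*√10) = 837 - 9*I*√10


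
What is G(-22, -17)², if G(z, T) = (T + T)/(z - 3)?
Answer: 1156/625 ≈ 1.8496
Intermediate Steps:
G(z, T) = 2*T/(-3 + z) (G(z, T) = (2*T)/(-3 + z) = 2*T/(-3 + z))
G(-22, -17)² = (2*(-17)/(-3 - 22))² = (2*(-17)/(-25))² = (2*(-17)*(-1/25))² = (34/25)² = 1156/625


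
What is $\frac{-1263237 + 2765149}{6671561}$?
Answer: $\frac{36632}{162721} \approx 0.22512$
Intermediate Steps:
$\frac{-1263237 + 2765149}{6671561} = 1501912 \cdot \frac{1}{6671561} = \frac{36632}{162721}$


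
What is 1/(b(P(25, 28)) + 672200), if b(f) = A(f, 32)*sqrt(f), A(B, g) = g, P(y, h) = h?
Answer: 84025/56481601416 - sqrt(7)/7060200177 ≈ 1.4873e-6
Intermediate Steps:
b(f) = 32*sqrt(f)
1/(b(P(25, 28)) + 672200) = 1/(32*sqrt(28) + 672200) = 1/(32*(2*sqrt(7)) + 672200) = 1/(64*sqrt(7) + 672200) = 1/(672200 + 64*sqrt(7))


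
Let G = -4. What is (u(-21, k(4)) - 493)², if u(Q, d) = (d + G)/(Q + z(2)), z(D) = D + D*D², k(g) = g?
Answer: 243049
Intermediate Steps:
z(D) = D + D³
u(Q, d) = (-4 + d)/(10 + Q) (u(Q, d) = (d - 4)/(Q + (2 + 2³)) = (-4 + d)/(Q + (2 + 8)) = (-4 + d)/(Q + 10) = (-4 + d)/(10 + Q))
(u(-21, k(4)) - 493)² = ((-4 + 4)/(10 - 21) - 493)² = (0/(-11) - 493)² = (-1/11*0 - 493)² = (0 - 493)² = (-493)² = 243049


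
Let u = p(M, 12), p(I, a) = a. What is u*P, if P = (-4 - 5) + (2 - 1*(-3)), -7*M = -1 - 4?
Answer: -48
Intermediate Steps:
M = 5/7 (M = -(-1 - 4)/7 = -⅐*(-5) = 5/7 ≈ 0.71429)
u = 12
P = -4 (P = -9 + (2 + 3) = -9 + 5 = -4)
u*P = 12*(-4) = -48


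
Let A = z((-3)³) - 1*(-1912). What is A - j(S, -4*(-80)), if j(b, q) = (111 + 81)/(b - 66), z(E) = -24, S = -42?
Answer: 17008/9 ≈ 1889.8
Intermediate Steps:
j(b, q) = 192/(-66 + b)
A = 1888 (A = -24 - 1*(-1912) = -24 + 1912 = 1888)
A - j(S, -4*(-80)) = 1888 - 192/(-66 - 42) = 1888 - 192/(-108) = 1888 - 192*(-1)/108 = 1888 - 1*(-16/9) = 1888 + 16/9 = 17008/9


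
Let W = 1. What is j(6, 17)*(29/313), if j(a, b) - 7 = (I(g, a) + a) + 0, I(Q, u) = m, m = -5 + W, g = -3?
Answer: 261/313 ≈ 0.83387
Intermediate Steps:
m = -4 (m = -5 + 1 = -4)
I(Q, u) = -4
j(a, b) = 3 + a (j(a, b) = 7 + ((-4 + a) + 0) = 7 + (-4 + a) = 3 + a)
j(6, 17)*(29/313) = (3 + 6)*(29/313) = 9*(29*(1/313)) = 9*(29/313) = 261/313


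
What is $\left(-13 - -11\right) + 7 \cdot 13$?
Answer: $89$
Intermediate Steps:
$\left(-13 - -11\right) + 7 \cdot 13 = \left(-13 + 11\right) + 91 = -2 + 91 = 89$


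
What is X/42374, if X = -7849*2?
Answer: -7849/21187 ≈ -0.37046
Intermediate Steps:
X = -15698
X/42374 = -15698/42374 = -15698*1/42374 = -7849/21187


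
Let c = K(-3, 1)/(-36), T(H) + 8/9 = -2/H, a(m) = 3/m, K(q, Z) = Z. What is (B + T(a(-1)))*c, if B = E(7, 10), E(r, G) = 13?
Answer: -115/324 ≈ -0.35494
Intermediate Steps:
B = 13
T(H) = -8/9 - 2/H
c = -1/36 (c = 1/(-36) = 1*(-1/36) = -1/36 ≈ -0.027778)
(B + T(a(-1)))*c = (13 + (-8/9 - 2/(3/(-1))))*(-1/36) = (13 + (-8/9 - 2/(3*(-1))))*(-1/36) = (13 + (-8/9 - 2/(-3)))*(-1/36) = (13 + (-8/9 - 2*(-1/3)))*(-1/36) = (13 + (-8/9 + 2/3))*(-1/36) = (13 - 2/9)*(-1/36) = (115/9)*(-1/36) = -115/324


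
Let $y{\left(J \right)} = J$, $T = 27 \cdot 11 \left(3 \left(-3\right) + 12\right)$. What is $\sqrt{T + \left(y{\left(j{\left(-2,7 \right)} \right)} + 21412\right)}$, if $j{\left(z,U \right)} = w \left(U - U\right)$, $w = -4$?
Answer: $\sqrt{22303} \approx 149.34$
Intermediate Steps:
$j{\left(z,U \right)} = 0$ ($j{\left(z,U \right)} = - 4 \left(U - U\right) = \left(-4\right) 0 = 0$)
$T = 891$ ($T = 297 \left(-9 + 12\right) = 297 \cdot 3 = 891$)
$\sqrt{T + \left(y{\left(j{\left(-2,7 \right)} \right)} + 21412\right)} = \sqrt{891 + \left(0 + 21412\right)} = \sqrt{891 + 21412} = \sqrt{22303}$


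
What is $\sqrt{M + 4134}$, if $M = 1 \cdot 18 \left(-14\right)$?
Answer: $\sqrt{3882} \approx 62.306$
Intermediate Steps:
$M = -252$ ($M = 18 \left(-14\right) = -252$)
$\sqrt{M + 4134} = \sqrt{-252 + 4134} = \sqrt{3882}$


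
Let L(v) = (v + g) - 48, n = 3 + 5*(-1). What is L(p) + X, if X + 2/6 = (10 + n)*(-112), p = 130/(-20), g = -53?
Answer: -6023/6 ≈ -1003.8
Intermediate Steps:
n = -2 (n = 3 - 5 = -2)
p = -13/2 (p = 130*(-1/20) = -13/2 ≈ -6.5000)
X = -2689/3 (X = -1/3 + (10 - 2)*(-112) = -1/3 + 8*(-112) = -1/3 - 896 = -2689/3 ≈ -896.33)
L(v) = -101 + v (L(v) = (v - 53) - 48 = (-53 + v) - 48 = -101 + v)
L(p) + X = (-101 - 13/2) - 2689/3 = -215/2 - 2689/3 = -6023/6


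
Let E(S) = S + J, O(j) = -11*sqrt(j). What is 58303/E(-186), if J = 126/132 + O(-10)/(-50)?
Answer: -652716660750/2071659407 - 776012930*I*sqrt(10)/2071659407 ≈ -315.07 - 1.1845*I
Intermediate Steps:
J = 21/22 + 11*I*sqrt(10)/50 (J = 126/132 - 11*I*sqrt(10)/(-50) = 126*(1/132) - 11*I*sqrt(10)*(-1/50) = 21/22 - 11*I*sqrt(10)*(-1/50) = 21/22 + 11*I*sqrt(10)/50 ≈ 0.95455 + 0.6957*I)
E(S) = 21/22 + S + 11*I*sqrt(10)/50 (E(S) = S + (21/22 + 11*I*sqrt(10)/50) = 21/22 + S + 11*I*sqrt(10)/50)
58303/E(-186) = 58303/(21/22 - 186 + 11*I*sqrt(10)/50) = 58303/(-4071/22 + 11*I*sqrt(10)/50)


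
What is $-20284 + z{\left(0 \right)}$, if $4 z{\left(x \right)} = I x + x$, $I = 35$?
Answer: $-20284$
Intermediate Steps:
$z{\left(x \right)} = 9 x$ ($z{\left(x \right)} = \frac{35 x + x}{4} = \frac{36 x}{4} = 9 x$)
$-20284 + z{\left(0 \right)} = -20284 + 9 \cdot 0 = -20284 + 0 = -20284$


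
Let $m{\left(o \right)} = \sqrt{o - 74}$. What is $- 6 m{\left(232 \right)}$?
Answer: $- 6 \sqrt{158} \approx -75.419$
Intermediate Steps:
$m{\left(o \right)} = \sqrt{-74 + o}$
$- 6 m{\left(232 \right)} = - 6 \sqrt{-74 + 232} = - 6 \sqrt{158}$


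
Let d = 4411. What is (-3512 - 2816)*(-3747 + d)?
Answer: -4201792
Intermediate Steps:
(-3512 - 2816)*(-3747 + d) = (-3512 - 2816)*(-3747 + 4411) = -6328*664 = -4201792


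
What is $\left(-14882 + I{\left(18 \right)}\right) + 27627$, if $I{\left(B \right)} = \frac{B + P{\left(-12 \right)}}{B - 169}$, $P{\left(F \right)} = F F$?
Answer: $\frac{1924333}{151} \approx 12744.0$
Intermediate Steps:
$P{\left(F \right)} = F^{2}$
$I{\left(B \right)} = \frac{144 + B}{-169 + B}$ ($I{\left(B \right)} = \frac{B + \left(-12\right)^{2}}{B - 169} = \frac{B + 144}{-169 + B} = \frac{144 + B}{-169 + B}$)
$\left(-14882 + I{\left(18 \right)}\right) + 27627 = \left(-14882 + \frac{144 + 18}{-169 + 18}\right) + 27627 = \left(-14882 + \frac{1}{-151} \cdot 162\right) + 27627 = \left(-14882 - \frac{162}{151}\right) + 27627 = - \frac{2247344}{151} + 27627 = \frac{1924333}{151}$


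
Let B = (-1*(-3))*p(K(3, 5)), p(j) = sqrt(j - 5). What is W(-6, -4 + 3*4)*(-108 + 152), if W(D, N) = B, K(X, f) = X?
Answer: 132*I*sqrt(2) ≈ 186.68*I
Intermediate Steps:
p(j) = sqrt(-5 + j)
B = 3*I*sqrt(2) (B = (-1*(-3))*sqrt(-5 + 3) = 3*sqrt(-2) = 3*(I*sqrt(2)) = 3*I*sqrt(2) ≈ 4.2426*I)
W(D, N) = 3*I*sqrt(2)
W(-6, -4 + 3*4)*(-108 + 152) = (3*I*sqrt(2))*(-108 + 152) = (3*I*sqrt(2))*44 = 132*I*sqrt(2)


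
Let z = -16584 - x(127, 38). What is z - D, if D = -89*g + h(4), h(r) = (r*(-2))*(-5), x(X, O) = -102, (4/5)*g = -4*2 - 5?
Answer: -71873/4 ≈ -17968.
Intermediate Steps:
g = -65/4 (g = 5*(-4*2 - 5)/4 = 5*(-8 - 5)/4 = (5/4)*(-13) = -65/4 ≈ -16.250)
h(r) = 10*r (h(r) = -2*r*(-5) = 10*r)
z = -16482 (z = -16584 - 1*(-102) = -16584 + 102 = -16482)
D = 5945/4 (D = -89*(-65/4) + 10*4 = 5785/4 + 40 = 5945/4 ≈ 1486.3)
z - D = -16482 - 1*5945/4 = -16482 - 5945/4 = -71873/4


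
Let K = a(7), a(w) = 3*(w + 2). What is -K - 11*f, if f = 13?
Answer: -170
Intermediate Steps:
a(w) = 6 + 3*w (a(w) = 3*(2 + w) = 6 + 3*w)
K = 27 (K = 6 + 3*7 = 6 + 21 = 27)
-K - 11*f = -1*27 - 11*13 = -27 - 143 = -170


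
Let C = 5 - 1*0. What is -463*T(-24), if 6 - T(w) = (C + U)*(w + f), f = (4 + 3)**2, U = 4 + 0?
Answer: 101397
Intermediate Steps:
C = 5 (C = 5 + 0 = 5)
U = 4
f = 49 (f = 7**2 = 49)
T(w) = -435 - 9*w (T(w) = 6 - (5 + 4)*(w + 49) = 6 - 9*(49 + w) = 6 - (441 + 9*w) = 6 + (-441 - 9*w) = -435 - 9*w)
-463*T(-24) = -463*(-435 - 9*(-24)) = -463*(-435 + 216) = -463*(-219) = 101397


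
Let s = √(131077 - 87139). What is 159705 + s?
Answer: 159705 + 3*√4882 ≈ 1.5991e+5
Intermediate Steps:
s = 3*√4882 (s = √43938 = 3*√4882 ≈ 209.61)
159705 + s = 159705 + 3*√4882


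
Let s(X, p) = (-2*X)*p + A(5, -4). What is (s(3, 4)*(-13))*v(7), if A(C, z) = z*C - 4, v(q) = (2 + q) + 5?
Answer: 8736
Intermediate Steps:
v(q) = 7 + q
A(C, z) = -4 + C*z (A(C, z) = C*z - 4 = -4 + C*z)
s(X, p) = -24 - 2*X*p (s(X, p) = (-2*X)*p + (-4 + 5*(-4)) = -2*X*p + (-4 - 20) = -2*X*p - 24 = -24 - 2*X*p)
(s(3, 4)*(-13))*v(7) = ((-24 - 2*3*4)*(-13))*(7 + 7) = ((-24 - 24)*(-13))*14 = -48*(-13)*14 = 624*14 = 8736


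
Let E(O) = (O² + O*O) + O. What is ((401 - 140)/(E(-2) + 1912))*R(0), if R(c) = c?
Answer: 0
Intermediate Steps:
E(O) = O + 2*O² (E(O) = (O² + O²) + O = 2*O² + O = O + 2*O²)
((401 - 140)/(E(-2) + 1912))*R(0) = ((401 - 140)/(-2*(1 + 2*(-2)) + 1912))*0 = (261/(-2*(1 - 4) + 1912))*0 = (261/(-2*(-3) + 1912))*0 = (261/(6 + 1912))*0 = (261/1918)*0 = 0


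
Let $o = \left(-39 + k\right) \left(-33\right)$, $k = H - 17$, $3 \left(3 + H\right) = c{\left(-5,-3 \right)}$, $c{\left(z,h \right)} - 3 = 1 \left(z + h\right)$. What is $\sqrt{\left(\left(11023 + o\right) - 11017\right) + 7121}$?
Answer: $\sqrt{9129} \approx 95.546$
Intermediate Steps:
$c{\left(z,h \right)} = 3 + h + z$ ($c{\left(z,h \right)} = 3 + 1 \left(z + h\right) = 3 + 1 \left(h + z\right) = 3 + \left(h + z\right) = 3 + h + z$)
$H = - \frac{14}{3}$ ($H = -3 + \frac{3 - 3 - 5}{3} = -3 + \frac{1}{3} \left(-5\right) = -3 - \frac{5}{3} = - \frac{14}{3} \approx -4.6667$)
$k = - \frac{65}{3}$ ($k = - \frac{14}{3} - 17 = - \frac{65}{3} \approx -21.667$)
$o = 2002$ ($o = \left(-39 - \frac{65}{3}\right) \left(-33\right) = \left(- \frac{182}{3}\right) \left(-33\right) = 2002$)
$\sqrt{\left(\left(11023 + o\right) - 11017\right) + 7121} = \sqrt{\left(\left(11023 + 2002\right) - 11017\right) + 7121} = \sqrt{\left(13025 - 11017\right) + 7121} = \sqrt{2008 + 7121} = \sqrt{9129}$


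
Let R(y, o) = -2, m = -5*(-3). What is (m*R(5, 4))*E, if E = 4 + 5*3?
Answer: -570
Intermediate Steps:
m = 15
E = 19 (E = 4 + 15 = 19)
(m*R(5, 4))*E = (15*(-2))*19 = -30*19 = -570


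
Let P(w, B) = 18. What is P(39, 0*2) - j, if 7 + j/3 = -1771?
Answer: 5352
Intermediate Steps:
j = -5334 (j = -21 + 3*(-1771) = -21 - 5313 = -5334)
P(39, 0*2) - j = 18 - 1*(-5334) = 18 + 5334 = 5352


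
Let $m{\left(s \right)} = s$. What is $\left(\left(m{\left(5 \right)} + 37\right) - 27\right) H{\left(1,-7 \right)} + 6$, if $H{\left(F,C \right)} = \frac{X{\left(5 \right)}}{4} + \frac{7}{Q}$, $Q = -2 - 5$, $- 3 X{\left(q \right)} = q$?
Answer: $- \frac{61}{4} \approx -15.25$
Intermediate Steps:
$X{\left(q \right)} = - \frac{q}{3}$
$Q = -7$ ($Q = -2 - 5 = -7$)
$H{\left(F,C \right)} = - \frac{17}{12}$ ($H{\left(F,C \right)} = \frac{\left(- \frac{1}{3}\right) 5}{4} + \frac{7}{-7} = \left(- \frac{5}{3}\right) \frac{1}{4} + 7 \left(- \frac{1}{7}\right) = - \frac{5}{12} - 1 = - \frac{17}{12}$)
$\left(\left(m{\left(5 \right)} + 37\right) - 27\right) H{\left(1,-7 \right)} + 6 = \left(\left(5 + 37\right) - 27\right) \left(- \frac{17}{12}\right) + 6 = \left(42 - 27\right) \left(- \frac{17}{12}\right) + 6 = 15 \left(- \frac{17}{12}\right) + 6 = - \frac{85}{4} + 6 = - \frac{61}{4}$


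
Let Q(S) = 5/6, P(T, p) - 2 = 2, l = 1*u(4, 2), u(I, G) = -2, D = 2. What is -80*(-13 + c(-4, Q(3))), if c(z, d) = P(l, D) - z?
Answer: 400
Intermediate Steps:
l = -2 (l = 1*(-2) = -2)
P(T, p) = 4 (P(T, p) = 2 + 2 = 4)
Q(S) = 5/6 (Q(S) = 5*(1/6) = 5/6)
c(z, d) = 4 - z
-80*(-13 + c(-4, Q(3))) = -80*(-13 + (4 - 1*(-4))) = -80*(-13 + (4 + 4)) = -80*(-13 + 8) = -80*(-5) = 400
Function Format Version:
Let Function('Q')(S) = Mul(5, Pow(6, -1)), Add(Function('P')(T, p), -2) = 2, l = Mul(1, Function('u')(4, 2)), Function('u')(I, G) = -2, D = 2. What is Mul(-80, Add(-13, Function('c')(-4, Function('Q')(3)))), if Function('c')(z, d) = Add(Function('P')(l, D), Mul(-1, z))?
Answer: 400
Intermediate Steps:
l = -2 (l = Mul(1, -2) = -2)
Function('P')(T, p) = 4 (Function('P')(T, p) = Add(2, 2) = 4)
Function('Q')(S) = Rational(5, 6) (Function('Q')(S) = Mul(5, Rational(1, 6)) = Rational(5, 6))
Function('c')(z, d) = Add(4, Mul(-1, z))
Mul(-80, Add(-13, Function('c')(-4, Function('Q')(3)))) = Mul(-80, Add(-13, Add(4, Mul(-1, -4)))) = Mul(-80, Add(-13, Add(4, 4))) = Mul(-80, Add(-13, 8)) = Mul(-80, -5) = 400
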